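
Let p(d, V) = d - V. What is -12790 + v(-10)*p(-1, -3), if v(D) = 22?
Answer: -12746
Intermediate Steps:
-12790 + v(-10)*p(-1, -3) = -12790 + 22*(-1 - 1*(-3)) = -12790 + 22*(-1 + 3) = -12790 + 22*2 = -12790 + 44 = -12746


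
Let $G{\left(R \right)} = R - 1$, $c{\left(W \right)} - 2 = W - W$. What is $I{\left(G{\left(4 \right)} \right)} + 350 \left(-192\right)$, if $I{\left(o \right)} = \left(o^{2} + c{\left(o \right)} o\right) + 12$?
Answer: $-67173$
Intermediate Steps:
$c{\left(W \right)} = 2$ ($c{\left(W \right)} = 2 + \left(W - W\right) = 2 + 0 = 2$)
$G{\left(R \right)} = -1 + R$
$I{\left(o \right)} = 12 + o^{2} + 2 o$ ($I{\left(o \right)} = \left(o^{2} + 2 o\right) + 12 = 12 + o^{2} + 2 o$)
$I{\left(G{\left(4 \right)} \right)} + 350 \left(-192\right) = \left(12 + \left(-1 + 4\right)^{2} + 2 \left(-1 + 4\right)\right) + 350 \left(-192\right) = \left(12 + 3^{2} + 2 \cdot 3\right) - 67200 = \left(12 + 9 + 6\right) - 67200 = 27 - 67200 = -67173$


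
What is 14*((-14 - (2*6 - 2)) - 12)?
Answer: -504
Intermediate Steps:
14*((-14 - (2*6 - 2)) - 12) = 14*((-14 - (12 - 2)) - 12) = 14*((-14 - 1*10) - 12) = 14*((-14 - 10) - 12) = 14*(-24 - 12) = 14*(-36) = -504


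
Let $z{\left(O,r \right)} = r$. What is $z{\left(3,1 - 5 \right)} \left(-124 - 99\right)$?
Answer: $892$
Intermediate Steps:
$z{\left(3,1 - 5 \right)} \left(-124 - 99\right) = \left(1 - 5\right) \left(-124 - 99\right) = \left(1 - 5\right) \left(-223\right) = \left(-4\right) \left(-223\right) = 892$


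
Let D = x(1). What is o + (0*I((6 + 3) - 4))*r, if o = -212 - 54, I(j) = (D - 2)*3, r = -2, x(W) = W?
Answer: -266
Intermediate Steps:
D = 1
I(j) = -3 (I(j) = (1 - 2)*3 = -1*3 = -3)
o = -266
o + (0*I((6 + 3) - 4))*r = -266 + (0*(-3))*(-2) = -266 + 0*(-2) = -266 + 0 = -266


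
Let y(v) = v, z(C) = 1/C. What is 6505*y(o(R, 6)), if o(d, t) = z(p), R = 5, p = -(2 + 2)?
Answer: -6505/4 ≈ -1626.3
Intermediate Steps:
p = -4 (p = -1*4 = -4)
o(d, t) = -¼ (o(d, t) = 1/(-4) = -¼)
6505*y(o(R, 6)) = 6505*(-¼) = -6505/4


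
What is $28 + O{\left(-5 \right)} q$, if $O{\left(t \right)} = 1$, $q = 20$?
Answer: $48$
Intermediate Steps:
$28 + O{\left(-5 \right)} q = 28 + 1 \cdot 20 = 28 + 20 = 48$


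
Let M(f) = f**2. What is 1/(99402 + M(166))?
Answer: 1/126958 ≈ 7.8766e-6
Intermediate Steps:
1/(99402 + M(166)) = 1/(99402 + 166**2) = 1/(99402 + 27556) = 1/126958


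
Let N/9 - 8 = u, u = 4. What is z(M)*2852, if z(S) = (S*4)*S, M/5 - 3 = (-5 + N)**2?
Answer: 32117667948800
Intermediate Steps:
N = 108 (N = 72 + 9*4 = 72 + 36 = 108)
M = 53060 (M = 15 + 5*(-5 + 108)**2 = 15 + 5*103**2 = 15 + 5*10609 = 15 + 53045 = 53060)
z(S) = 4*S**2 (z(S) = (4*S)*S = 4*S**2)
z(M)*2852 = (4*53060**2)*2852 = (4*2815363600)*2852 = 11261454400*2852 = 32117667948800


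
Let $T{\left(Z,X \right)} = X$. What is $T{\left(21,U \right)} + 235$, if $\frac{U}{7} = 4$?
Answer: $263$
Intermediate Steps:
$U = 28$ ($U = 7 \cdot 4 = 28$)
$T{\left(21,U \right)} + 235 = 28 + 235 = 263$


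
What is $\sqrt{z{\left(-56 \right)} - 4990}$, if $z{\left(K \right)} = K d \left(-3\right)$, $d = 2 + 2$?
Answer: $i \sqrt{4318} \approx 65.711 i$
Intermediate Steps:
$d = 4$
$z{\left(K \right)} = - 12 K$ ($z{\left(K \right)} = K 4 \left(-3\right) = 4 K \left(-3\right) = - 12 K$)
$\sqrt{z{\left(-56 \right)} - 4990} = \sqrt{\left(-12\right) \left(-56\right) - 4990} = \sqrt{672 - 4990} = \sqrt{-4318} = i \sqrt{4318}$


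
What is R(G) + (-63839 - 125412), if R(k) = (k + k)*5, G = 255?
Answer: -186701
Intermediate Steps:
R(k) = 10*k (R(k) = (2*k)*5 = 10*k)
R(G) + (-63839 - 125412) = 10*255 + (-63839 - 125412) = 2550 - 189251 = -186701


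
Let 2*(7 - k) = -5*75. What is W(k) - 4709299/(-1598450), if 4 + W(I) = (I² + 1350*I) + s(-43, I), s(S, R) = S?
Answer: 137174958289/456700 ≈ 3.0036e+5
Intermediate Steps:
k = 389/2 (k = 7 - (-5)*75/2 = 7 - ½*(-375) = 7 + 375/2 = 389/2 ≈ 194.50)
W(I) = -47 + I² + 1350*I (W(I) = -4 + ((I² + 1350*I) - 43) = -4 + (-43 + I² + 1350*I) = -47 + I² + 1350*I)
W(k) - 4709299/(-1598450) = (-47 + (389/2)² + 1350*(389/2)) - 4709299/(-1598450) = (-47 + 151321/4 + 262575) - 4709299*(-1)/1598450 = 1201433/4 - 1*(-672757/228350) = 1201433/4 + 672757/228350 = 137174958289/456700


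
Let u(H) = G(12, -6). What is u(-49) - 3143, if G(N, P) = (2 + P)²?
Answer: -3127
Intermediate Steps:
u(H) = 16 (u(H) = (2 - 6)² = (-4)² = 16)
u(-49) - 3143 = 16 - 3143 = -3127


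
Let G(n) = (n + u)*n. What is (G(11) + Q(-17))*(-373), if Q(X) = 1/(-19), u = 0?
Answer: -857154/19 ≈ -45113.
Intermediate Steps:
Q(X) = -1/19
G(n) = n² (G(n) = (n + 0)*n = n*n = n²)
(G(11) + Q(-17))*(-373) = (11² - 1/19)*(-373) = (121 - 1/19)*(-373) = (2298/19)*(-373) = -857154/19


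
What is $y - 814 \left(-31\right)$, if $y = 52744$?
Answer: $77978$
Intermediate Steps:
$y - 814 \left(-31\right) = 52744 - 814 \left(-31\right) = 52744 - -25234 = 52744 + 25234 = 77978$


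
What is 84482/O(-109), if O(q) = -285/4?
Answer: -337928/285 ≈ -1185.7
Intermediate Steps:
O(q) = -285/4 (O(q) = -285*¼ = -285/4)
84482/O(-109) = 84482/(-285/4) = 84482*(-4/285) = -337928/285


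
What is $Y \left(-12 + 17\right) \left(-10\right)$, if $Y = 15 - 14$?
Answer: $-50$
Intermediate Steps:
$Y = 1$
$Y \left(-12 + 17\right) \left(-10\right) = 1 \left(-12 + 17\right) \left(-10\right) = 1 \cdot 5 \left(-10\right) = 5 \left(-10\right) = -50$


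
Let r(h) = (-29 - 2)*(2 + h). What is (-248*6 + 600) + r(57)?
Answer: -2717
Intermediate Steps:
r(h) = -62 - 31*h (r(h) = -31*(2 + h) = -62 - 31*h)
(-248*6 + 600) + r(57) = (-248*6 + 600) + (-62 - 31*57) = (-1488 + 600) + (-62 - 1767) = -888 - 1829 = -2717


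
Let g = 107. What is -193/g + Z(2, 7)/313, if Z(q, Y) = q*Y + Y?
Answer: -58162/33491 ≈ -1.7366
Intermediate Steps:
Z(q, Y) = Y + Y*q (Z(q, Y) = Y*q + Y = Y + Y*q)
-193/g + Z(2, 7)/313 = -193/107 + (7*(1 + 2))/313 = -193*1/107 + (7*3)*(1/313) = -193/107 + 21*(1/313) = -193/107 + 21/313 = -58162/33491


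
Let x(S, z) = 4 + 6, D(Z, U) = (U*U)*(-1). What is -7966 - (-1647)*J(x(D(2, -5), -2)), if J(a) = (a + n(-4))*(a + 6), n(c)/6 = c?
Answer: -376894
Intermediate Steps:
n(c) = 6*c
D(Z, U) = -U**2 (D(Z, U) = U**2*(-1) = -U**2)
x(S, z) = 10
J(a) = (-24 + a)*(6 + a) (J(a) = (a + 6*(-4))*(a + 6) = (a - 24)*(6 + a) = (-24 + a)*(6 + a))
-7966 - (-1647)*J(x(D(2, -5), -2)) = -7966 - (-1647)*(-144 + 10**2 - 18*10) = -7966 - (-1647)*(-144 + 100 - 180) = -7966 - (-1647)*(-224) = -7966 - 1*368928 = -7966 - 368928 = -376894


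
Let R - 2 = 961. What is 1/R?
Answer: 1/963 ≈ 0.0010384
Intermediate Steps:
R = 963 (R = 2 + 961 = 963)
1/R = 1/963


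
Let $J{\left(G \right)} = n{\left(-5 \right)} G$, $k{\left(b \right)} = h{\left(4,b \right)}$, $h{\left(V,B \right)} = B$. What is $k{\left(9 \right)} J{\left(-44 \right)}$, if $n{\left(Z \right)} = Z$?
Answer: $1980$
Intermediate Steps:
$k{\left(b \right)} = b$
$J{\left(G \right)} = - 5 G$
$k{\left(9 \right)} J{\left(-44 \right)} = 9 \left(\left(-5\right) \left(-44\right)\right) = 9 \cdot 220 = 1980$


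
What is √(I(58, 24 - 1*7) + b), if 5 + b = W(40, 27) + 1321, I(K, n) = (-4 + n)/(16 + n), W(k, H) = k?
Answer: √1477113/33 ≈ 36.829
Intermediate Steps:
I(K, n) = (-4 + n)/(16 + n)
b = 1356 (b = -5 + (40 + 1321) = -5 + 1361 = 1356)
√(I(58, 24 - 1*7) + b) = √((-4 + (24 - 1*7))/(16 + (24 - 1*7)) + 1356) = √((-4 + (24 - 7))/(16 + (24 - 7)) + 1356) = √((-4 + 17)/(16 + 17) + 1356) = √(13/33 + 1356) = √(44761/33) = √1477113/33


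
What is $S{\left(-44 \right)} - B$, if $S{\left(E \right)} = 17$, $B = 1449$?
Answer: $-1432$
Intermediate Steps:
$S{\left(-44 \right)} - B = 17 - 1449 = -1432$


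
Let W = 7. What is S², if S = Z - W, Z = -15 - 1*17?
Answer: 1521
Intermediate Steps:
Z = -32 (Z = -15 - 17 = -32)
S = -39 (S = -32 - 1*7 = -32 - 7 = -39)
S² = (-39)² = 1521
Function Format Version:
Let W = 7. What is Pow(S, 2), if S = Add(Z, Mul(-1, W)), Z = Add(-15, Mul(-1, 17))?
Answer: 1521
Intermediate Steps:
Z = -32 (Z = Add(-15, -17) = -32)
S = -39 (S = Add(-32, Mul(-1, 7)) = Add(-32, -7) = -39)
Pow(S, 2) = Pow(-39, 2) = 1521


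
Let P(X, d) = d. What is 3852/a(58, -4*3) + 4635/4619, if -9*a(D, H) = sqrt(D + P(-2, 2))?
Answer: 4635/4619 - 5778*sqrt(15)/5 ≈ -4474.6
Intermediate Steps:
a(D, H) = -sqrt(2 + D)/9 (a(D, H) = -sqrt(D + 2)/9 = -sqrt(2 + D)/9)
3852/a(58, -4*3) + 4635/4619 = 3852/((-sqrt(2 + 58)/9)) + 4635/4619 = 3852/((-2*sqrt(15)/9)) + 4635*(1/4619) = 3852/((-2*sqrt(15)/9)) + 4635/4619 = 3852*(-3*sqrt(15)/10) + 4635/4619 = -5778*sqrt(15)/5 + 4635/4619 = 4635/4619 - 5778*sqrt(15)/5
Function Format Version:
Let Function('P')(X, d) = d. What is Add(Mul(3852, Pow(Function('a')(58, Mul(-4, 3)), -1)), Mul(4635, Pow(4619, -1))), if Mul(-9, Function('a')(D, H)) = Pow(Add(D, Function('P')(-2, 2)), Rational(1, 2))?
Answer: Add(Rational(4635, 4619), Mul(Rational(-5778, 5), Pow(15, Rational(1, 2)))) ≈ -4474.6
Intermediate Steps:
Function('a')(D, H) = Mul(Rational(-1, 9), Pow(Add(2, D), Rational(1, 2))) (Function('a')(D, H) = Mul(Rational(-1, 9), Pow(Add(D, 2), Rational(1, 2))) = Mul(Rational(-1, 9), Pow(Add(2, D), Rational(1, 2))))
Add(Mul(3852, Pow(Function('a')(58, Mul(-4, 3)), -1)), Mul(4635, Pow(4619, -1))) = Add(Mul(3852, Pow(Mul(Rational(-1, 9), Pow(Add(2, 58), Rational(1, 2))), -1)), Mul(4635, Pow(4619, -1))) = Add(Mul(3852, Pow(Mul(Rational(-1, 9), Pow(60, Rational(1, 2))), -1)), Mul(4635, Rational(1, 4619))) = Add(Mul(3852, Pow(Mul(Rational(-1, 9), Mul(2, Pow(15, Rational(1, 2)))), -1)), Rational(4635, 4619)) = Add(Mul(3852, Pow(Mul(Rational(-2, 9), Pow(15, Rational(1, 2))), -1)), Rational(4635, 4619)) = Add(Mul(3852, Mul(Rational(-3, 10), Pow(15, Rational(1, 2)))), Rational(4635, 4619)) = Add(Mul(Rational(-5778, 5), Pow(15, Rational(1, 2))), Rational(4635, 4619)) = Add(Rational(4635, 4619), Mul(Rational(-5778, 5), Pow(15, Rational(1, 2))))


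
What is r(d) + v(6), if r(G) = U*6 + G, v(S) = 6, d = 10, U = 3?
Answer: 34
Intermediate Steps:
r(G) = 18 + G (r(G) = 3*6 + G = 18 + G)
r(d) + v(6) = (18 + 10) + 6 = 28 + 6 = 34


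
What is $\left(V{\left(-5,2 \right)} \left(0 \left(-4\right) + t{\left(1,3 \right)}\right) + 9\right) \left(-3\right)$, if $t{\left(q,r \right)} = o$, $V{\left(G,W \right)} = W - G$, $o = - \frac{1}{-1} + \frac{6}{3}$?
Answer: $-90$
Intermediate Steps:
$o = 3$ ($o = \left(-1\right) \left(-1\right) + 6 \cdot \frac{1}{3} = 1 + 2 = 3$)
$t{\left(q,r \right)} = 3$
$\left(V{\left(-5,2 \right)} \left(0 \left(-4\right) + t{\left(1,3 \right)}\right) + 9\right) \left(-3\right) = \left(\left(2 - -5\right) \left(0 \left(-4\right) + 3\right) + 9\right) \left(-3\right) = \left(\left(2 + 5\right) \left(0 + 3\right) + 9\right) \left(-3\right) = \left(7 \cdot 3 + 9\right) \left(-3\right) = \left(21 + 9\right) \left(-3\right) = 30 \left(-3\right) = -90$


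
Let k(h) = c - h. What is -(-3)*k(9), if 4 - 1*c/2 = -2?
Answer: 9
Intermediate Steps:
c = 12 (c = 8 - 2*(-2) = 8 + 4 = 12)
k(h) = 12 - h
-(-3)*k(9) = -(-3)*(12 - 1*9) = -(-3)*(12 - 9) = -(-3)*3 = -3*(-3) = 9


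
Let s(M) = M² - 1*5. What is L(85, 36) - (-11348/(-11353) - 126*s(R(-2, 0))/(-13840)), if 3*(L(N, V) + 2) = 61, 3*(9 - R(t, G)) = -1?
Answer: 3909180113/235688280 ≈ 16.586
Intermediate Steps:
R(t, G) = 28/3 (R(t, G) = 9 - ⅓*(-1) = 9 + ⅓ = 28/3)
L(N, V) = 55/3 (L(N, V) = -2 + (⅓)*61 = -2 + 61/3 = 55/3)
s(M) = -5 + M² (s(M) = M² - 5 = -5 + M²)
L(85, 36) - (-11348/(-11353) - 126*s(R(-2, 0))/(-13840)) = 55/3 - (-11348/(-11353) - 126*(-5 + (28/3)²)/(-13840)) = 55/3 - (-11348*(-1/11353) - 126*(-5 + 784/9)*(-1/13840)) = 55/3 - (11348/11353 - 126*739/9*(-1/13840)) = 55/3 - (11348/11353 - 10346*(-1/13840)) = 55/3 - (11348/11353 + 5173/6920) = 55/3 - 1*137257229/78562760 = 55/3 - 137257229/78562760 = 3909180113/235688280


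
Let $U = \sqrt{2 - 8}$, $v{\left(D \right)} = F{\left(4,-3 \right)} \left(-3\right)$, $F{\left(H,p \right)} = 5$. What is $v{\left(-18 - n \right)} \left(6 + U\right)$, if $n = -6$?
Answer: $-90 - 15 i \sqrt{6} \approx -90.0 - 36.742 i$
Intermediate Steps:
$v{\left(D \right)} = -15$ ($v{\left(D \right)} = 5 \left(-3\right) = -15$)
$U = i \sqrt{6}$ ($U = \sqrt{-6} = i \sqrt{6} \approx 2.4495 i$)
$v{\left(-18 - n \right)} \left(6 + U\right) = - 15 \left(6 + i \sqrt{6}\right) = -90 - 15 i \sqrt{6}$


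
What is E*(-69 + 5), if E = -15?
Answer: 960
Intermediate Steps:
E*(-69 + 5) = -15*(-69 + 5) = -15*(-64) = 960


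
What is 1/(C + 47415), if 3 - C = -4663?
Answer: 1/52081 ≈ 1.9201e-5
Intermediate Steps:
C = 4666 (C = 3 - 1*(-4663) = 3 + 4663 = 4666)
1/(C + 47415) = 1/(4666 + 47415) = 1/52081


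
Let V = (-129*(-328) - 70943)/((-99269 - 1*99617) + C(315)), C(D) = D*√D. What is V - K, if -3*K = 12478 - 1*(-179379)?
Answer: 7583047039074895/118573155363 + 27056295*√35/39524385121 ≈ 63953.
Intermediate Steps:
C(D) = D^(3/2)
K = -191857/3 (K = -(12478 - 1*(-179379))/3 = -(12478 + 179379)/3 = -⅓*191857 = -191857/3 ≈ -63952.)
V = -28631/(-198886 + 945*√35) (V = (-129*(-328) - 70943)/((-99269 - 1*99617) + 315^(3/2)) = (42312 - 70943)/((-99269 - 99617) + 945*√35) = -28631/(-198886 + 945*√35) ≈ 0.14812)
V - K = (5694305066/39524385121 + 27056295*√35/39524385121) - 1*(-191857/3) = (5694305066/39524385121 + 27056295*√35/39524385121) + 191857/3 = 7583047039074895/118573155363 + 27056295*√35/39524385121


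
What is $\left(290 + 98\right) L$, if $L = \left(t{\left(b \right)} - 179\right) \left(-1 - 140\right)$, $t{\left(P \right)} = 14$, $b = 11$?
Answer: $9026820$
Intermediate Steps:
$L = 23265$ ($L = \left(14 - 179\right) \left(-1 - 140\right) = \left(-165\right) \left(-141\right) = 23265$)
$\left(290 + 98\right) L = \left(290 + 98\right) 23265 = 388 \cdot 23265 = 9026820$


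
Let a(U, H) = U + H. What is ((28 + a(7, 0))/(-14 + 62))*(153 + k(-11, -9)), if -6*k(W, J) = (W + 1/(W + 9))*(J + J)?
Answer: 2765/32 ≈ 86.406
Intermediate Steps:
a(U, H) = H + U
k(W, J) = -J*(W + 1/(9 + W))/3 (k(W, J) = -(W + 1/(W + 9))*(J + J)/6 = -(W + 1/(9 + W))*2*J/6 = -J*(W + 1/(9 + W))/3)
((28 + a(7, 0))/(-14 + 62))*(153 + k(-11, -9)) = ((28 + (0 + 7))/(-14 + 62))*(153 - 1*(-9)*(1 + (-11)² + 9*(-11))/(27 + 3*(-11))) = ((28 + 7)/48)*(153 - 1*(-9)*(1 + 121 - 99)/(27 - 33)) = (35*(1/48))*(153 - 1*(-9)*23/(-6)) = 35*(153 - 1*(-9)*(-⅙)*23)/48 = 35*(153 - 69/2)/48 = (35/48)*(237/2) = 2765/32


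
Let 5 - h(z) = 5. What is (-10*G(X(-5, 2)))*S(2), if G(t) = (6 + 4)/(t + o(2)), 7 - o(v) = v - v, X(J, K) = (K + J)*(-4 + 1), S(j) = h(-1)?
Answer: 0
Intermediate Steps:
h(z) = 0 (h(z) = 5 - 1*5 = 5 - 5 = 0)
S(j) = 0
X(J, K) = -3*J - 3*K (X(J, K) = (J + K)*(-3) = -3*J - 3*K)
o(v) = 7 (o(v) = 7 - (v - v) = 7 - 1*0 = 7 + 0 = 7)
G(t) = 10/(7 + t) (G(t) = (6 + 4)/(t + 7) = 10/(7 + t))
(-10*G(X(-5, 2)))*S(2) = -100/(7 + (-3*(-5) - 3*2))*0 = -100/(7 + (15 - 6))*0 = -100/(7 + 9)*0 = -100/16*0 = -10*5/8*0 = -25/4*0 = 0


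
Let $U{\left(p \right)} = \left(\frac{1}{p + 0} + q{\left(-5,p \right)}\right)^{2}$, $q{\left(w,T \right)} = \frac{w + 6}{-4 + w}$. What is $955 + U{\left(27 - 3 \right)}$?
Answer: $\frac{4950745}{5184} \approx 955.0$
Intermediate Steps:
$q{\left(w,T \right)} = \frac{6 + w}{-4 + w}$
$U{\left(p \right)} = \left(- \frac{1}{9} + \frac{1}{p}\right)^{2}$ ($U{\left(p \right)} = \left(\frac{1}{p + 0} + \frac{6 - 5}{-4 - 5}\right)^{2} = \left(\frac{1}{p} + \frac{1}{-9} \cdot 1\right)^{2} = \left(\frac{1}{p} - \frac{1}{9}\right)^{2} = \left(- \frac{1}{9} + \frac{1}{p}\right)^{2}$)
$955 + U{\left(27 - 3 \right)} = 955 + \frac{\left(-9 + \left(27 - 3\right)\right)^{2}}{81 \left(27 - 3\right)^{2}} = 955 + \frac{\left(-9 + 24\right)^{2}}{81 \cdot 576} = 955 + \frac{1}{81} \cdot \frac{1}{576} \cdot 15^{2} = 955 + \frac{1}{81} \cdot \frac{1}{576} \cdot 225 = 955 + \frac{25}{5184} = \frac{4950745}{5184}$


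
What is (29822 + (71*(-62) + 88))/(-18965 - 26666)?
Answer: -25508/45631 ≈ -0.55901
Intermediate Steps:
(29822 + (71*(-62) + 88))/(-18965 - 26666) = (29822 + (-4402 + 88))/(-45631) = (29822 - 4314)*(-1/45631) = 25508*(-1/45631) = -25508/45631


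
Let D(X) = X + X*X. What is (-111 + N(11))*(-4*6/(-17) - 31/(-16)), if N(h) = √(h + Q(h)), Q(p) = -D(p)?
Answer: -101121/272 + 10021*I/272 ≈ -371.77 + 36.842*I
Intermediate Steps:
D(X) = X + X²
Q(p) = -p*(1 + p)
N(h) = √(h - h*(1 + h))
(-111 + N(11))*(-4*6/(-17) - 31/(-16)) = (-111 + √(-1*11²))*(-4*6/(-17) - 31/(-16)) = (-111 + √(-1*121))*(-24*(-1/17) - 31*(-1/16)) = (-111 + √(-121))*(24/17 + 31/16) = (-111 + 11*I)*(911/272) = -101121/272 + 10021*I/272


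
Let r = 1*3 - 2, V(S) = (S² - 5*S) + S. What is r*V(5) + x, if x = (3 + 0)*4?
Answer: 17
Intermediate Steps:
V(S) = S² - 4*S
x = 12 (x = 3*4 = 12)
r = 1 (r = 3 - 2 = 1)
r*V(5) + x = 1*(5*(-4 + 5)) + 12 = 1*(5*1) + 12 = 1*5 + 12 = 5 + 12 = 17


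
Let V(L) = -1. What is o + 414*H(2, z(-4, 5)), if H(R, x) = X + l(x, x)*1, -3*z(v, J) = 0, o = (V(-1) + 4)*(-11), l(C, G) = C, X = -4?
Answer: -1689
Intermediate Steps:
o = -33 (o = (-1 + 4)*(-11) = 3*(-11) = -33)
z(v, J) = 0 (z(v, J) = -⅓*0 = 0)
H(R, x) = -4 + x (H(R, x) = -4 + x*1 = -4 + x)
o + 414*H(2, z(-4, 5)) = -33 + 414*(-4 + 0) = -33 + 414*(-4) = -33 - 1656 = -1689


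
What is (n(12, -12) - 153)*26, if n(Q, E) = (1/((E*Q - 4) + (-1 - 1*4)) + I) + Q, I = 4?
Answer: -545012/153 ≈ -3562.2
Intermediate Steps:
n(Q, E) = 4 + Q + 1/(-9 + E*Q) (n(Q, E) = (1/((E*Q - 4) + (-1 - 1*4)) + 4) + Q = (1/((-4 + E*Q) + (-1 - 4)) + 4) + Q = (1/((-4 + E*Q) - 5) + 4) + Q = (1/(-9 + E*Q) + 4) + Q = (4 + 1/(-9 + E*Q)) + Q = 4 + Q + 1/(-9 + E*Q))
(n(12, -12) - 153)*26 = ((-35 - 9*12 - 12*12**2 + 4*(-12)*12)/(-9 - 12*12) - 153)*26 = ((-35 - 108 - 12*144 - 576)/(-9 - 144) - 153)*26 = ((-35 - 108 - 1728 - 576)/(-153) - 153)*26 = (-1/153*(-2447) - 153)*26 = (2447/153 - 153)*26 = -20962/153*26 = -545012/153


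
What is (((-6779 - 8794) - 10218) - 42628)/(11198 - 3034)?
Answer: -5263/628 ≈ -8.3806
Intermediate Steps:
(((-6779 - 8794) - 10218) - 42628)/(11198 - 3034) = ((-15573 - 10218) - 42628)/8164 = (-25791 - 42628)*(1/8164) = -68419*1/8164 = -5263/628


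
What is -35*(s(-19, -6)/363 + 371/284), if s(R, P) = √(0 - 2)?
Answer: -12985/284 - 35*I*√2/363 ≈ -45.722 - 0.13636*I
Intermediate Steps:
s(R, P) = I*√2 (s(R, P) = √(-2) = I*√2)
-35*(s(-19, -6)/363 + 371/284) = -35*((I*√2)/363 + 371/284) = -35*((I*√2)*(1/363) + 371*(1/284)) = -35*(I*√2/363 + 371/284) = -35*(371/284 + I*√2/363) = -12985/284 - 35*I*√2/363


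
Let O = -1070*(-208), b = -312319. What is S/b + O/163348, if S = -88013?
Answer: 20971616041/12754171003 ≈ 1.6443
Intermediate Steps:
O = 222560
S/b + O/163348 = -88013/(-312319) + 222560/163348 = -88013*(-1/312319) + 222560*(1/163348) = 88013/312319 + 55640/40837 = 20971616041/12754171003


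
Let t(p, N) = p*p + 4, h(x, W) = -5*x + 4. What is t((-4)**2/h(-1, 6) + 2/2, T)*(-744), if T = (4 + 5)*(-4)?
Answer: -235352/27 ≈ -8716.7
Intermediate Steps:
h(x, W) = 4 - 5*x
T = -36 (T = 9*(-4) = -36)
t(p, N) = 4 + p**2 (t(p, N) = p**2 + 4 = 4 + p**2)
t((-4)**2/h(-1, 6) + 2/2, T)*(-744) = (4 + ((-4)**2/(4 - 5*(-1)) + 2/2)**2)*(-744) = (4 + (16/(4 + 5) + 2*(1/2))**2)*(-744) = (4 + (16/9 + 1)**2)*(-744) = (4 + (25/9)**2)*(-744) = (4 + 625/81)*(-744) = (949/81)*(-744) = -235352/27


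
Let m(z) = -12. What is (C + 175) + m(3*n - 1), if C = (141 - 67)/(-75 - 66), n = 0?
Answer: 22909/141 ≈ 162.48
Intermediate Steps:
C = -74/141 (C = 74/(-141) = 74*(-1/141) = -74/141 ≈ -0.52482)
(C + 175) + m(3*n - 1) = (-74/141 + 175) - 12 = 24601/141 - 12 = 22909/141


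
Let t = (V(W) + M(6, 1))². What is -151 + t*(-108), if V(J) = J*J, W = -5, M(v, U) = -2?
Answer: -57283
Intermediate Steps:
V(J) = J²
t = 529 (t = ((-5)² - 2)² = (25 - 2)² = 23² = 529)
-151 + t*(-108) = -151 + 529*(-108) = -151 - 57132 = -57283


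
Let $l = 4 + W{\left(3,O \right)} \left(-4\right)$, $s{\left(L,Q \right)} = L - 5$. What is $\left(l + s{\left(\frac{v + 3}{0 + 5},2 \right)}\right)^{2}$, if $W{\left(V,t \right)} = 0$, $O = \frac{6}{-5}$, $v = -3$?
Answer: $1$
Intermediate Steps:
$O = - \frac{6}{5}$ ($O = 6 \left(- \frac{1}{5}\right) = - \frac{6}{5} \approx -1.2$)
$s{\left(L,Q \right)} = -5 + L$ ($s{\left(L,Q \right)} = L - 5 = -5 + L$)
$l = 4$ ($l = 4 + 0 \left(-4\right) = 4 + 0 = 4$)
$\left(l + s{\left(\frac{v + 3}{0 + 5},2 \right)}\right)^{2} = \left(4 - \left(5 - \frac{-3 + 3}{0 + 5}\right)\right)^{2} = \left(4 - \left(5 + \frac{0}{5}\right)\right)^{2} = \left(4 + \left(-5 + 0 \cdot \frac{1}{5}\right)\right)^{2} = \left(4 + \left(-5 + 0\right)\right)^{2} = \left(4 - 5\right)^{2} = \left(-1\right)^{2} = 1$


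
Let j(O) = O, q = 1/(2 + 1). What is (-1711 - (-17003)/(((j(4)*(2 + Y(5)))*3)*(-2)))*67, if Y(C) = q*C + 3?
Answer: -19481121/160 ≈ -1.2176e+5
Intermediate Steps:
q = 1/3 ≈ 0.33333
Y(C) = 3 + C/3 (Y(C) = C/3 + 3 = 3 + C/3)
(-1711 - (-17003)/(((j(4)*(2 + Y(5)))*3)*(-2)))*67 = (-1711 - (-17003)/(((4*(2 + (3 + (1/3)*5)))*3)*(-2)))*67 = (-1711 - (-17003)/(((4*(2 + (3 + 5/3)))*3)*(-2)))*67 = (-1711 - (-17003)/(((4*(2 + 14/3))*3)*(-2)))*67 = (-1711 - (-17003)/(((4*(20/3))*3)*(-2)))*67 = (-1711 - (-17003)/(((80/3)*3)*(-2)))*67 = (-1711 - (-17003)/(80*(-2)))*67 = (-1711 - (-17003)/(-160))*67 = (-1711 - (-17003)*(-1)/160)*67 = (-1711 - 1*17003/160)*67 = (-1711 - 17003/160)*67 = -290763/160*67 = -19481121/160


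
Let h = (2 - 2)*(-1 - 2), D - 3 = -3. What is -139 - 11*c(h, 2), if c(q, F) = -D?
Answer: -139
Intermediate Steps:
D = 0 (D = 3 - 3 = 0)
h = 0 (h = 0*(-3) = 0)
c(q, F) = 0 (c(q, F) = -1*0 = 0)
-139 - 11*c(h, 2) = -139 - 11*0 = -139 + 0 = -139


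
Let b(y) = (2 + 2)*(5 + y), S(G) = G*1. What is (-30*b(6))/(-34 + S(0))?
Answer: 660/17 ≈ 38.824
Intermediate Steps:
S(G) = G
b(y) = 20 + 4*y (b(y) = 4*(5 + y) = 20 + 4*y)
(-30*b(6))/(-34 + S(0)) = (-30*(20 + 4*6))/(-34 + 0) = -30*(20 + 24)/(-34) = -30*44*(-1/34) = -1320*(-1/34) = 660/17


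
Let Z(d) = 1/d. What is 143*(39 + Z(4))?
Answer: 22451/4 ≈ 5612.8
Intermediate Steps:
143*(39 + Z(4)) = 143*(39 + 1/4) = 143*(157/4) = 22451/4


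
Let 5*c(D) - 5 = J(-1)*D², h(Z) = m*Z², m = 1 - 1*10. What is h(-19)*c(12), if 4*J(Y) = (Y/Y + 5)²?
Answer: -4226949/5 ≈ -8.4539e+5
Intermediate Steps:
J(Y) = 9 (J(Y) = (Y/Y + 5)²/4 = (1 + 5)²/4 = (¼)*6² = (¼)*36 = 9)
m = -9 (m = 1 - 10 = -9)
h(Z) = -9*Z²
c(D) = 1 + 9*D²/5 (c(D) = 1 + (9*D²)/5 = 1 + 9*D²/5)
h(-19)*c(12) = (-9*(-19)²)*(1 + (9/5)*12²) = (-9*361)*(1 + (9/5)*144) = -3249*(1 + 1296/5) = -3249*1301/5 = -4226949/5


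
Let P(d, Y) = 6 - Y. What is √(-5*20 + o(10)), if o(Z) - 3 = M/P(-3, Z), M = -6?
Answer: I*√382/2 ≈ 9.7724*I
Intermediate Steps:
o(Z) = 3 - 6/(6 - Z)
√(-5*20 + o(10)) = √(-5*20 + 3*(-4 + 10)/(-6 + 10)) = √(-100 + 3*6/4) = √(-100 + 3*(¼)*6) = √(-100 + 9/2) = √(-191/2) = I*√382/2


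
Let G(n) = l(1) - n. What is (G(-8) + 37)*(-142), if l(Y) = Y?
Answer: -6532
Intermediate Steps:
G(n) = 1 - n
(G(-8) + 37)*(-142) = ((1 - 1*(-8)) + 37)*(-142) = ((1 + 8) + 37)*(-142) = (9 + 37)*(-142) = 46*(-142) = -6532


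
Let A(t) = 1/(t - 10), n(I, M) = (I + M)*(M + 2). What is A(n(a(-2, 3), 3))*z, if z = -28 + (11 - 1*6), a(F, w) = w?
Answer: -23/20 ≈ -1.1500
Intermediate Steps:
n(I, M) = (2 + M)*(I + M) (n(I, M) = (I + M)*(2 + M) = (2 + M)*(I + M))
A(t) = 1/(-10 + t)
z = -23 (z = -28 + (11 - 6) = -28 + 5 = -23)
A(n(a(-2, 3), 3))*z = -23/(-10 + (3² + 2*3 + 2*3 + 3*3)) = -23/(-10 + (9 + 6 + 6 + 9)) = -23/(-10 + 30) = -23/20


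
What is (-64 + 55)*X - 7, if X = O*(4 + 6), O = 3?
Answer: -277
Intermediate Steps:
X = 30 (X = 3*(4 + 6) = 3*10 = 30)
(-64 + 55)*X - 7 = (-64 + 55)*30 - 7 = -9*30 - 7 = -270 - 7 = -277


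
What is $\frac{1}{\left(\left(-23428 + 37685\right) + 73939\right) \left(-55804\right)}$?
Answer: $- \frac{1}{4921689584} \approx -2.0318 \cdot 10^{-10}$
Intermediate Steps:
$\frac{1}{\left(\left(-23428 + 37685\right) + 73939\right) \left(-55804\right)} = \frac{1}{14257 + 73939} \left(- \frac{1}{55804}\right) = \frac{1}{88196} \left(- \frac{1}{55804}\right) = - \frac{1}{4921689584}$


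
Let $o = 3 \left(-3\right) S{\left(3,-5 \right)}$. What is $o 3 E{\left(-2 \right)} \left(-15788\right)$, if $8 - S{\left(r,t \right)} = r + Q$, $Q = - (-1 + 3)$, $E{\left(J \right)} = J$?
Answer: $-5967864$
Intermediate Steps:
$Q = -2$ ($Q = \left(-1\right) 2 = -2$)
$S{\left(r,t \right)} = 10 - r$ ($S{\left(r,t \right)} = 8 - \left(r - 2\right) = 8 - \left(-2 + r\right) = 10 - r$)
$o = -63$ ($o = 3 \left(-3\right) \left(10 - 3\right) = - 9 \left(10 - 3\right) = \left(-9\right) 7 = -63$)
$o 3 E{\left(-2 \right)} \left(-15788\right) = \left(-63\right) 3 \left(-2\right) \left(-15788\right) = \left(-189\right) \left(-2\right) \left(-15788\right) = 378 \left(-15788\right) = -5967864$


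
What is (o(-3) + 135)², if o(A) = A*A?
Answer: 20736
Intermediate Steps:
o(A) = A²
(o(-3) + 135)² = ((-3)² + 135)² = (9 + 135)² = 144² = 20736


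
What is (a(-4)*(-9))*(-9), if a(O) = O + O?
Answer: -648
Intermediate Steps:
a(O) = 2*O
(a(-4)*(-9))*(-9) = ((2*(-4))*(-9))*(-9) = -8*(-9)*(-9) = 72*(-9) = -648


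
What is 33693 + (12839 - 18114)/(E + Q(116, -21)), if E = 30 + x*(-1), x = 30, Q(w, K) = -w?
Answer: 3913663/116 ≈ 33739.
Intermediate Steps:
E = 0 (E = 30 + 30*(-1) = 30 - 30 = 0)
33693 + (12839 - 18114)/(E + Q(116, -21)) = 33693 + (12839 - 18114)/(0 - 1*116) = 33693 - 5275/(0 - 116) = 33693 - 5275/(-116) = 33693 - 5275*(-1/116) = 33693 + 5275/116 = 3913663/116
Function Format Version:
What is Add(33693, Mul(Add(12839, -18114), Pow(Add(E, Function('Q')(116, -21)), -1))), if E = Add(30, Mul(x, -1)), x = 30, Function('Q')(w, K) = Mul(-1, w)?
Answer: Rational(3913663, 116) ≈ 33739.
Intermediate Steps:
E = 0 (E = Add(30, Mul(30, -1)) = Add(30, -30) = 0)
Add(33693, Mul(Add(12839, -18114), Pow(Add(E, Function('Q')(116, -21)), -1))) = Add(33693, Mul(Add(12839, -18114), Pow(Add(0, Mul(-1, 116)), -1))) = Add(33693, Mul(-5275, Pow(Add(0, -116), -1))) = Add(33693, Mul(-5275, Pow(-116, -1))) = Add(33693, Mul(-5275, Rational(-1, 116))) = Add(33693, Rational(5275, 116)) = Rational(3913663, 116)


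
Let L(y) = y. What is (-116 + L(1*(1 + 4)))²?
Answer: 12321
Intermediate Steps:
(-116 + L(1*(1 + 4)))² = (-116 + 1*(1 + 4))² = (-116 + 1*5)² = (-116 + 5)² = (-111)² = 12321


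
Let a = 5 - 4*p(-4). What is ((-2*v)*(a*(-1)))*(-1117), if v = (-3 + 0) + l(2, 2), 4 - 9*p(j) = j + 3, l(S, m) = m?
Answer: 55850/9 ≈ 6205.6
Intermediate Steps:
p(j) = ⅑ - j/9 (p(j) = 4/9 - (j + 3)/9 = 4/9 - (3 + j)/9 = 4/9 + (-⅓ - j/9) = ⅑ - j/9)
v = -1 (v = (-3 + 0) + 2 = -3 + 2 = -1)
a = 25/9 (a = 5 - 4*(⅑ - ⅑*(-4)) = 5 - 4*(⅑ + 4/9) = 5 - 4*5/9 = 5 - 20/9 = 25/9 ≈ 2.7778)
((-2*v)*(a*(-1)))*(-1117) = ((-2*(-1))*((25/9)*(-1)))*(-1117) = (2*(-25/9))*(-1117) = -50/9*(-1117) = 55850/9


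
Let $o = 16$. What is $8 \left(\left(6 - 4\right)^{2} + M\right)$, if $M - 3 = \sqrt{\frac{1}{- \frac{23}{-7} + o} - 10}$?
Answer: $56 + \frac{8 i \sqrt{20145}}{45} \approx 56.0 + 25.233 i$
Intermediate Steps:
$M = 3 + \frac{i \sqrt{20145}}{45}$ ($M = 3 + \sqrt{\frac{1}{- \frac{23}{-7} + 16} - 10} = 3 + \sqrt{\frac{1}{\left(-23\right) \left(- \frac{1}{7}\right) + 16} - 10} = 3 + \sqrt{\frac{1}{\frac{23}{7} + 16} - 10} = 3 + \sqrt{\frac{1}{\frac{135}{7}} - 10} = 3 + \sqrt{\frac{7}{135} - 10} = 3 + \sqrt{- \frac{1343}{135}} = 3 + \frac{i \sqrt{20145}}{45} \approx 3.0 + 3.1541 i$)
$8 \left(\left(6 - 4\right)^{2} + M\right) = 8 \left(\left(6 - 4\right)^{2} + \left(3 + \frac{i \sqrt{20145}}{45}\right)\right) = 8 \left(2^{2} + \left(3 + \frac{i \sqrt{20145}}{45}\right)\right) = 8 \left(4 + \left(3 + \frac{i \sqrt{20145}}{45}\right)\right) = 8 \left(7 + \frac{i \sqrt{20145}}{45}\right) = 56 + \frac{8 i \sqrt{20145}}{45}$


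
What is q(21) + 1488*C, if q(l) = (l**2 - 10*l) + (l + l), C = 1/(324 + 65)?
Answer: 107685/389 ≈ 276.83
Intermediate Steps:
C = 1/389 ≈ 0.0025707
q(l) = l**2 - 8*l (q(l) = (l**2 - 10*l) + 2*l = l**2 - 8*l)
q(21) + 1488*C = 21*(-8 + 21) + 1488*(1/389) = 21*13 + 1488/389 = 273 + 1488/389 = 107685/389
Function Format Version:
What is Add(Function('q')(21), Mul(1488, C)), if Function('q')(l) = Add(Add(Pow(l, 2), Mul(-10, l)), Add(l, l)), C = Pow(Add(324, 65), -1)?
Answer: Rational(107685, 389) ≈ 276.83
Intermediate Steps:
C = Rational(1, 389) (C = Pow(389, -1) = Rational(1, 389) ≈ 0.0025707)
Function('q')(l) = Add(Pow(l, 2), Mul(-8, l)) (Function('q')(l) = Add(Add(Pow(l, 2), Mul(-10, l)), Mul(2, l)) = Add(Pow(l, 2), Mul(-8, l)))
Add(Function('q')(21), Mul(1488, C)) = Add(Mul(21, Add(-8, 21)), Mul(1488, Rational(1, 389))) = Add(Mul(21, 13), Rational(1488, 389)) = Add(273, Rational(1488, 389)) = Rational(107685, 389)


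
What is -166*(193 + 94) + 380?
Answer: -47262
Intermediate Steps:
-166*(193 + 94) + 380 = -166*287 + 380 = -47642 + 380 = -47262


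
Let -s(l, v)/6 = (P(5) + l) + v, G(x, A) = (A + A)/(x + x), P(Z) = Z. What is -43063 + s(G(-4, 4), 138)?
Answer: -43915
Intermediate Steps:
G(x, A) = A/x (G(x, A) = (2*A)/((2*x)) = (2*A)*(1/(2*x)) = A/x)
s(l, v) = -30 - 6*l - 6*v (s(l, v) = -6*((5 + l) + v) = -6*(5 + l + v) = -30 - 6*l - 6*v)
-43063 + s(G(-4, 4), 138) = -43063 + (-30 - 24/(-4) - 6*138) = -43063 + (-30 - 24*(-1)/4 - 828) = -43063 + (-30 - 6*(-1) - 828) = -43063 + (-30 + 6 - 828) = -43063 - 852 = -43915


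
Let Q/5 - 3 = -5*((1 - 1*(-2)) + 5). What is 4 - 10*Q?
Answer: 1854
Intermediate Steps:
Q = -185 (Q = 15 + 5*(-5*((1 - 1*(-2)) + 5)) = 15 + 5*(-5*((1 + 2) + 5)) = 15 + 5*(-5*(3 + 5)) = 15 + 5*(-5*8) = 15 + 5*(-40) = 15 - 200 = -185)
4 - 10*Q = 4 - 10*(-185) = 4 + 1850 = 1854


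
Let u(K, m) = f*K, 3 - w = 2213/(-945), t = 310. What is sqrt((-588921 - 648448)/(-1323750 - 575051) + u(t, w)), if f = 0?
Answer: sqrt(2349517494569)/1898801 ≈ 0.80725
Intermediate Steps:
w = 5048/945 (w = 3 - 2213/(-945) = 3 - 2213*(-1)/945 = 3 - 1*(-2213/945) = 3 + 2213/945 = 5048/945 ≈ 5.3418)
u(K, m) = 0 (u(K, m) = 0*K = 0)
sqrt((-588921 - 648448)/(-1323750 - 575051) + u(t, w)) = sqrt((-588921 - 648448)/(-1323750 - 575051) + 0) = sqrt(-1237369/(-1898801) + 0) = sqrt(-1237369*(-1/1898801) + 0) = sqrt(1237369/1898801 + 0) = sqrt(1237369/1898801) = sqrt(2349517494569)/1898801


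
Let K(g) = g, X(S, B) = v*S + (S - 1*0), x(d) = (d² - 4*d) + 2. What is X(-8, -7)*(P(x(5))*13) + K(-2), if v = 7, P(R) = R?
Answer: -5826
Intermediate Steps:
x(d) = 2 + d² - 4*d
X(S, B) = 8*S (X(S, B) = 7*S + (S - 1*0) = 7*S + (S + 0) = 7*S + S = 8*S)
X(-8, -7)*(P(x(5))*13) + K(-2) = (8*(-8))*((2 + 5² - 4*5)*13) - 2 = -64*(2 + 25 - 20)*13 - 2 = -448*13 - 2 = -64*91 - 2 = -5824 - 2 = -5826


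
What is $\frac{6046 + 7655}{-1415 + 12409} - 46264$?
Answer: $- \frac{508612715}{10994} \approx -46263.0$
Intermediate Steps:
$\frac{6046 + 7655}{-1415 + 12409} - 46264 = \frac{13701}{10994} - 46264 = - \frac{508612715}{10994}$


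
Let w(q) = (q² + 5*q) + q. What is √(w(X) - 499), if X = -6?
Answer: I*√499 ≈ 22.338*I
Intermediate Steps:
w(q) = q² + 6*q
√(w(X) - 499) = √(-6*(6 - 6) - 499) = √(-6*0 - 499) = √(0 - 499) = √(-499) = I*√499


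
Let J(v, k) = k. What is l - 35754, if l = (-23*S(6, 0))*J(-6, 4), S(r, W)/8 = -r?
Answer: -31338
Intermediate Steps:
S(r, W) = -8*r (S(r, W) = 8*(-r) = -8*r)
l = 4416 (l = -(-184)*6*4 = -23*(-48)*4 = 1104*4 = 4416)
l - 35754 = 4416 - 35754 = -31338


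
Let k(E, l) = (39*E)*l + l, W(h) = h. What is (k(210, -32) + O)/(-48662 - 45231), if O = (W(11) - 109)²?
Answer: 252508/93893 ≈ 2.6893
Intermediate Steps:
k(E, l) = l + 39*E*l (k(E, l) = 39*E*l + l = l + 39*E*l)
O = 9604 (O = (11 - 109)² = (-98)² = 9604)
(k(210, -32) + O)/(-48662 - 45231) = (-32*(1 + 39*210) + 9604)/(-48662 - 45231) = (-32*(1 + 8190) + 9604)/(-93893) = (-32*8191 + 9604)*(-1/93893) = (-262112 + 9604)*(-1/93893) = -252508*(-1/93893) = 252508/93893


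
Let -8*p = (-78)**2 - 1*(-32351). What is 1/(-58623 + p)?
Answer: -8/507419 ≈ -1.5766e-5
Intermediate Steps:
p = -38435/8 (p = -((-78)**2 - 1*(-32351))/8 = -(6084 + 32351)/8 = -1/8*38435 = -38435/8 ≈ -4804.4)
1/(-58623 + p) = 1/(-58623 - 38435/8) = 1/(-507419/8) = -8/507419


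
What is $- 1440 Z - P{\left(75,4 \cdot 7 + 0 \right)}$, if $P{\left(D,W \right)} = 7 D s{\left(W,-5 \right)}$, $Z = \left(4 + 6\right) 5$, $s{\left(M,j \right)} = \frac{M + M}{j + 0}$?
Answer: $-66120$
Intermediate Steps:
$s{\left(M,j \right)} = \frac{2 M}{j}$
$Z = 50$ ($Z = 10 \cdot 5 = 50$)
$P{\left(D,W \right)} = - \frac{14 D W}{5}$ ($P{\left(D,W \right)} = 7 D \frac{2 W}{-5} = 7 D 2 W \left(- \frac{1}{5}\right) = 7 D \left(- \frac{2 W}{5}\right) = - \frac{14 D W}{5}$)
$- 1440 Z - P{\left(75,4 \cdot 7 + 0 \right)} = \left(-1440\right) 50 - \left(- \frac{14}{5}\right) 75 \left(4 \cdot 7 + 0\right) = -72000 - \left(- \frac{14}{5}\right) 75 \left(28 + 0\right) = -72000 - \left(- \frac{14}{5}\right) 75 \cdot 28 = -72000 - -5880 = -72000 + 5880 = -66120$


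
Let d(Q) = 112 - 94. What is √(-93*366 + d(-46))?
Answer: 18*I*√105 ≈ 184.45*I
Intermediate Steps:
d(Q) = 18
√(-93*366 + d(-46)) = √(-93*366 + 18) = √(-34038 + 18) = √(-34020) = 18*I*√105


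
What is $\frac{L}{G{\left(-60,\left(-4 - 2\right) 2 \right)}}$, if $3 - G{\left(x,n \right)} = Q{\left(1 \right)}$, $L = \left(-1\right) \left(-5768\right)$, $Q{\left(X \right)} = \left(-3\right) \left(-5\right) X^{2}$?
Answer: $- \frac{1442}{3} \approx -480.67$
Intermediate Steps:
$Q{\left(X \right)} = 15 X^{2}$
$L = 5768$
$G{\left(x,n \right)} = -12$ ($G{\left(x,n \right)} = 3 - 15 \cdot 1^{2} = 3 - 15 \cdot 1 = 3 - 15 = -12$)
$\frac{L}{G{\left(-60,\left(-4 - 2\right) 2 \right)}} = \frac{5768}{-12} = 5768 \left(- \frac{1}{12}\right) = - \frac{1442}{3}$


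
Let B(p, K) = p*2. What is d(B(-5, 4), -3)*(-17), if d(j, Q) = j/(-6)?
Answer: -85/3 ≈ -28.333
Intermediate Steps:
B(p, K) = 2*p
d(j, Q) = -j/6 (d(j, Q) = j*(-⅙) = -j/6)
d(B(-5, 4), -3)*(-17) = -(-5)/3*(-17) = -⅙*(-10)*(-17) = (5/3)*(-17) = -85/3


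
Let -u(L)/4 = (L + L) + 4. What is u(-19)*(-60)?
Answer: -8160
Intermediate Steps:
u(L) = -16 - 8*L (u(L) = -4*((L + L) + 4) = -4*(2*L + 4) = -4*(4 + 2*L) = -16 - 8*L)
u(-19)*(-60) = (-16 - 8*(-19))*(-60) = (-16 + 152)*(-60) = 136*(-60) = -8160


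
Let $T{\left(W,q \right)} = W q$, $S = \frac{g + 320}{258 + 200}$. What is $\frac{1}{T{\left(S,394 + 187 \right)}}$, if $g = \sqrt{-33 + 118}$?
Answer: $\frac{29312}{11889003} - \frac{458 \sqrt{85}}{59445015} \approx 0.0023944$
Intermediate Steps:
$g = \sqrt{85} \approx 9.2195$
$S = \frac{160}{229} + \frac{\sqrt{85}}{458}$ ($S = \frac{\sqrt{85} + 320}{258 + 200} = \frac{320 + \sqrt{85}}{458} = \left(320 + \sqrt{85}\right) \frac{1}{458} = \frac{160}{229} + \frac{\sqrt{85}}{458} \approx 0.71882$)
$\frac{1}{T{\left(S,394 + 187 \right)}} = \frac{1}{\left(\frac{160}{229} + \frac{\sqrt{85}}{458}\right) \left(394 + 187\right)} = \frac{1}{\left(\frac{160}{229} + \frac{\sqrt{85}}{458}\right) 581} = \frac{1}{\frac{92960}{229} + \frac{581 \sqrt{85}}{458}}$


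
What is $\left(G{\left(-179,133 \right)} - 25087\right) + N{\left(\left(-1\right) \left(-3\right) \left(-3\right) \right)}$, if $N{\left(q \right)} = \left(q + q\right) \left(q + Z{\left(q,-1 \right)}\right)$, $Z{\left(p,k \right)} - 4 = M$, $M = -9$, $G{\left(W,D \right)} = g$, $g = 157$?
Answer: $-24678$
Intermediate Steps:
$G{\left(W,D \right)} = 157$
$Z{\left(p,k \right)} = -5$ ($Z{\left(p,k \right)} = 4 - 9 = -5$)
$N{\left(q \right)} = 2 q \left(-5 + q\right)$ ($N{\left(q \right)} = \left(q + q\right) \left(q - 5\right) = 2 q \left(-5 + q\right)$)
$\left(G{\left(-179,133 \right)} - 25087\right) + N{\left(\left(-1\right) \left(-3\right) \left(-3\right) \right)} = \left(157 - 25087\right) + 2 \left(-1\right) \left(-3\right) \left(-3\right) \left(-5 + \left(-1\right) \left(-3\right) \left(-3\right)\right) = -24930 + 2 \cdot 3 \left(-3\right) \left(-5 + 3 \left(-3\right)\right) = -24930 + 2 \left(-9\right) \left(-5 - 9\right) = -24930 + 2 \left(-9\right) \left(-14\right) = -24930 + 252 = -24678$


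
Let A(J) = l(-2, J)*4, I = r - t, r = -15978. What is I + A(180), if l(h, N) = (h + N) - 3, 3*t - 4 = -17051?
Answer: -28787/3 ≈ -9595.7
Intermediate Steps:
t = -17047/3 (t = 4/3 + (⅓)*(-17051) = 4/3 - 17051/3 = -17047/3 ≈ -5682.3)
I = -30887/3 (I = -15978 - 1*(-17047/3) = -15978 + 17047/3 = -30887/3 ≈ -10296.)
l(h, N) = -3 + N + h (l(h, N) = (N + h) - 3 = -3 + N + h)
A(J) = -20 + 4*J (A(J) = (-3 + J - 2)*4 = (-5 + J)*4 = -20 + 4*J)
I + A(180) = -30887/3 + (-20 + 4*180) = -30887/3 + (-20 + 720) = -30887/3 + 700 = -28787/3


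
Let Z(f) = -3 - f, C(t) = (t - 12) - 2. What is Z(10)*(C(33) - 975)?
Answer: 12428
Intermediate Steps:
C(t) = -14 + t (C(t) = (-12 + t) - 2 = -14 + t)
Z(10)*(C(33) - 975) = (-3 - 1*10)*((-14 + 33) - 975) = (-3 - 10)*(19 - 975) = -13*(-956) = 12428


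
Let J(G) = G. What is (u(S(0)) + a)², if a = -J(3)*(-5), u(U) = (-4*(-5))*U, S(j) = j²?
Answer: 225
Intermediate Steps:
u(U) = 20*U
a = 15 (a = -1*3*(-5) = -3*(-5) = 15)
(u(S(0)) + a)² = (20*0² + 15)² = (20*0 + 15)² = (0 + 15)² = 15² = 225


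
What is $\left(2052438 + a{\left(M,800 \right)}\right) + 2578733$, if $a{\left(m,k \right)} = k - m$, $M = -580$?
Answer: $4632551$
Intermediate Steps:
$\left(2052438 + a{\left(M,800 \right)}\right) + 2578733 = \left(2052438 + \left(800 - -580\right)\right) + 2578733 = \left(2052438 + \left(800 + 580\right)\right) + 2578733 = \left(2052438 + 1380\right) + 2578733 = 2053818 + 2578733 = 4632551$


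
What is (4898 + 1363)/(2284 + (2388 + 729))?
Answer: 6261/5401 ≈ 1.1592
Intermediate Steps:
(4898 + 1363)/(2284 + (2388 + 729)) = 6261/(2284 + 3117) = 6261/5401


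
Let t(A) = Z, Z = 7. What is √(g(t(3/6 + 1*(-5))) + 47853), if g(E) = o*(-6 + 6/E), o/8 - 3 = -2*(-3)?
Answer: 3*√258517/7 ≈ 217.91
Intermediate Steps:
o = 72 (o = 24 + 8*(-2*(-3)) = 24 + 8*6 = 24 + 48 = 72)
t(A) = 7
g(E) = -432 + 432/E (g(E) = 72*(-6 + 6/E) = -432 + 432/E)
√(g(t(3/6 + 1*(-5))) + 47853) = √((-432 + 432/7) + 47853) = √(-2592/7 + 47853) = √(332379/7) = 3*√258517/7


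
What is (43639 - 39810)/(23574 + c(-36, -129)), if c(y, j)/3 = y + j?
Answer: 547/3297 ≈ 0.16591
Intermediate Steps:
c(y, j) = 3*j + 3*y (c(y, j) = 3*(y + j) = 3*(j + y) = 3*j + 3*y)
(43639 - 39810)/(23574 + c(-36, -129)) = (43639 - 39810)/(23574 + (3*(-129) + 3*(-36))) = 3829/(23574 + (-387 - 108)) = 3829/(23574 - 495) = 3829/23079 = 3829*(1/23079) = 547/3297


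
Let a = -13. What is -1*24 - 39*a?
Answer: 483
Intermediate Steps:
-1*24 - 39*a = -1*24 - 39*(-13) = -24 + 507 = 483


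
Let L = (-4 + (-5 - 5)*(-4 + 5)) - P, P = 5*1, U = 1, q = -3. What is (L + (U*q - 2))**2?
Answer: 576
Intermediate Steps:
P = 5
L = -19 (L = (-4 + (-5 - 5)*(-4 + 5)) - 1*5 = (-4 - 10*1) - 5 = (-4 - 10) - 5 = -14 - 5 = -19)
(L + (U*q - 2))**2 = (-19 + (1*(-3) - 2))**2 = (-19 + (-3 - 2))**2 = (-19 - 5)**2 = (-24)**2 = 576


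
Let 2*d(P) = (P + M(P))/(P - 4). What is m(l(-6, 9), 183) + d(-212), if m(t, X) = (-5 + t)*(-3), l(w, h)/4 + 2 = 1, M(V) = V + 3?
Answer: 12085/432 ≈ 27.975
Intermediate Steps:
M(V) = 3 + V
l(w, h) = -4 (l(w, h) = -8 + 4*1 = -8 + 4 = -4)
m(t, X) = 15 - 3*t
d(P) = (3 + 2*P)/(2*(-4 + P)) (d(P) = ((P + (3 + P))/(P - 4))/2 = ((3 + 2*P)/(-4 + P))/2 = (3 + 2*P)/(2*(-4 + P)))
m(l(-6, 9), 183) + d(-212) = (15 - 3*(-4)) + (3/2 - 212)/(-4 - 212) = (15 + 12) - 421/2/(-216) = 27 - 1/216*(-421/2) = 27 + 421/432 = 12085/432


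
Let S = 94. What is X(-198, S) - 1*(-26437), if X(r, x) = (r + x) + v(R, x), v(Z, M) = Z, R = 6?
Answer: 26339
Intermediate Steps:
X(r, x) = 6 + r + x (X(r, x) = (r + x) + 6 = 6 + r + x)
X(-198, S) - 1*(-26437) = (6 - 198 + 94) - 1*(-26437) = -98 + 26437 = 26339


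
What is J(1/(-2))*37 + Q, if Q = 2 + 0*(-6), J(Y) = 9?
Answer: 335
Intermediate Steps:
Q = 2 (Q = 2 + 0 = 2)
J(1/(-2))*37 + Q = 9*37 + 2 = 333 + 2 = 335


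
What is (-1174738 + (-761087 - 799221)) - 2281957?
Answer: -5017003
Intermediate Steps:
(-1174738 + (-761087 - 799221)) - 2281957 = (-1174738 - 1560308) - 2281957 = -2735046 - 2281957 = -5017003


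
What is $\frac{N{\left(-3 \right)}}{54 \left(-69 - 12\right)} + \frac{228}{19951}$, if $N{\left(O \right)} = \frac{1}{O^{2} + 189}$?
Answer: $\frac{197439905}{17278603452} \approx 0.011427$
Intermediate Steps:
$N{\left(O \right)} = \frac{1}{189 + O^{2}}$
$\frac{N{\left(-3 \right)}}{54 \left(-69 - 12\right)} + \frac{228}{19951} = \frac{1}{\left(189 + \left(-3\right)^{2}\right) 54 \left(-69 - 12\right)} + \frac{228}{19951} = \frac{1}{\left(189 + 9\right) 54 \left(-81\right)} + 228 \cdot \frac{1}{19951} = \frac{1}{198 \left(-4374\right)} + \frac{228}{19951} = \frac{1}{198} \left(- \frac{1}{4374}\right) + \frac{228}{19951} = - \frac{1}{866052} + \frac{228}{19951} = \frac{197439905}{17278603452}$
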